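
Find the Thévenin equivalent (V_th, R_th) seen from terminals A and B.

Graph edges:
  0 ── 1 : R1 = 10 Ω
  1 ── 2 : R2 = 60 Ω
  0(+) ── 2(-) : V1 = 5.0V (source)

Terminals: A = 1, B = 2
Step 1 — V_th is the open-circuit voltage V_A - V_B (nothing connected across the terminals).
Nodal analysis, taking node 2 as the 0 V reference.
Source V1 fixes V_0 = 5 V.
KCL at each unknown node (sum of currents leaving = 0; resistances in Ω):
  Node 1: (V_1 - 5)/10 + (V_1 - 0)/60 = 0
Collecting terms: 0.1167 × V_1 = 0.5  =>  V_1 = 4.286 V
V_th = V_1 - V_2 = 4.286 - 0 = 4.286 V
Step 2 — R_th: zero the source — replace V1 by a short circuit (node 2 merges into node 0) — and find the resistance seen between A (node 1) and B (node 0).
Reduce the network between node 1 (A) and node 0 (B) by series/parallel combination:
  Rp1 = R1 ‖ R2 (parallel, both between nodes 0 and 1) = 1/(1/10 + 1/60) = 8.571 Ω
R_th = 8.571 Ω

Final answer: V_th = 4.286 V, R_th = 8.571 Ω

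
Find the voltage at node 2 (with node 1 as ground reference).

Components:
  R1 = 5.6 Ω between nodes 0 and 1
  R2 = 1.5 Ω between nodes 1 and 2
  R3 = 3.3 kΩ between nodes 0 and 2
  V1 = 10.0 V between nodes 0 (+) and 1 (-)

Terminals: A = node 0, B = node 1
Nodal analysis, taking node 1 as the 0 V reference.
Source V1 fixes V_0 = 10 V.
KCL at each unknown node (sum of currents leaving = 0; resistances in Ω):
  Node 2: (V_2 - 0)/1.5 + (V_2 - 10)/3300 = 0
Collecting terms: 0.667 × V_2 = 0.00303  =>  V_2 = 0.004543 V
The requested potential is V_2 = 0.004543 V.

Final answer: V_2 = 0.004543 V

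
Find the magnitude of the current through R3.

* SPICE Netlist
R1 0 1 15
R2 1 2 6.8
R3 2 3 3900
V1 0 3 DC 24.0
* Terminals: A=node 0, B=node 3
Nodal analysis, taking node 3 as the 0 V reference.
Source V1 fixes V_0 = 24 V.
KCL at each unknown node (sum of currents leaving = 0; resistances in Ω):
  Node 1: (V_1 - 24)/15 + (V_1 - V_2)/6.8 = 0
  Node 2: (V_2 - V_1)/6.8 + (V_2 - 0)/3900 = 0
Collecting terms (coefficients in siemens):
  0.2137·V_1 - 0.1471·V_2 = 1.6
  0.1473·V_2 - 0.1471·V_1 = 0
Determinant D = (0.2137)(0.1473) - (-0.1471)(-0.1471) = 0.009859
V_1 = [(1.6)(0.1473) - (-0.1471)(0)]/D = 23.91 V
V_2 = [(0.2137)(0) - (1.6)(-0.1471)]/D = 23.87 V
I_R3 = (V_2 - V_3)/R3 = (23.87 - 0)/3900 = 0.00612 A
|I_R3| = 0.00612 A

Final answer: |I_R3| = 0.00612 A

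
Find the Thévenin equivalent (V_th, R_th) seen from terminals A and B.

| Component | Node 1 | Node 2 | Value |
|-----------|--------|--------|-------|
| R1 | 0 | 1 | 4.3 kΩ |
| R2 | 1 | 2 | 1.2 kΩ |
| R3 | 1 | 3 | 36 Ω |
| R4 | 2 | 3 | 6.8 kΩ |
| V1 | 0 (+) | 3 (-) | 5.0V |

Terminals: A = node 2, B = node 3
Step 1 — V_th is the open-circuit voltage V_A - V_B (nothing connected across the terminals).
Nodal analysis, taking node 3 as the 0 V reference.
Source V1 fixes V_0 = 5 V.
KCL at each unknown node (sum of currents leaving = 0; resistances in Ω):
  Node 1: (V_1 - 5)/4300 + (V_1 - V_2)/1200 + (V_1 - 0)/36 = 0
  Node 2: (V_2 - V_1)/1200 + (V_2 - 0)/6800 = 0
Collecting terms (coefficients in siemens):
  0.02884·V_1 - 0.0008333·V_2 = 0.001163
  0.0009804·V_2 - 0.0008333·V_1 = 0
Determinant D = (0.02884)(0.0009804) - (-0.0008333)(-0.0008333) = 0.00002758
V_1 = [(0.001163)(0.0009804) - (-0.0008333)(0)]/D = 0.04133 V
V_2 = [(0.02884)(0) - (0.001163)(-0.0008333)]/D = 0.03513 V
V_th = V_2 - V_3 = 0.03513 - 0 = 0.03513 V
Step 2 — R_th: zero the source — replace V1 by a short circuit (node 3 merges into node 0) — and find the resistance seen between A (node 2) and B (node 0).
Reduce the network between node 2 (A) and node 0 (B) by series/parallel combination:
  Rp1 = R1 ‖ R3 (parallel, both between nodes 0 and 1) = 1/(1/4300 + 1/36) = 35.7 Ω
  Rs1 = R2 + Rp1 (series, joined only at node 1) = 1200 + 35.7 = 1236 Ω
  Rp2 = R4 ‖ Rs1 (parallel, both between nodes 0 and 2) = 1/(1/6800 + 1/1236) = 1046 Ω
R_th = 1.046 kΩ

Final answer: V_th = 0.03513 V, R_th = 1.046 kΩ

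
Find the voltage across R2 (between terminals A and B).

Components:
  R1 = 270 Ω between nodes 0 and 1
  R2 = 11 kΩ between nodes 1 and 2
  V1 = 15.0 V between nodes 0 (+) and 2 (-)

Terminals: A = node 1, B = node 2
R1 and R2 are in series across V1 (node 0 → node 1 → node 2), and the output A–B is taken across R2, so this is a voltage divider.
Series current: I = V1/(R1 + R2) = 15/(270 + 11000) = 15/11270 = 0.001331 A
V_R2 = I × R2 = V1 × R2/(R1 + R2) = 15 × 11000/11270 = 14.64 V

Final answer: 14.64 V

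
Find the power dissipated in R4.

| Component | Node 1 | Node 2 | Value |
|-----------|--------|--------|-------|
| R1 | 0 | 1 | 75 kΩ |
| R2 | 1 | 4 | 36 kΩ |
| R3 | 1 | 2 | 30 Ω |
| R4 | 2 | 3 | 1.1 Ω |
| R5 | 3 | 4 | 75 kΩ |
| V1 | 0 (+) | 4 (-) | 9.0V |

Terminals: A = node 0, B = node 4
Nodal analysis, taking node 4 as the 0 V reference.
Source V1 fixes V_0 = 9 V.
KCL at each unknown node (sum of currents leaving = 0; resistances in Ω):
  Node 1: (V_1 - 9)/75000 + (V_1 - 0)/36000 + (V_1 - V_2)/30 = 0
  Node 2: (V_2 - V_1)/30 + (V_2 - V_3)/1.1 = 0
  Node 3: (V_3 - V_2)/1.1 + (V_3 - 0)/75000 = 0
Collecting terms (coefficients in siemens):
  0.03337·V_1 - 0.03333·V_2 = 0.00012
  0.9424·V_2 - 0.03333·V_1 - 0.9091·V_3 = 0
  0.9091·V_3 - 0.9091·V_2 = 0
Solving these 3 simultaneous equations (Gaussian elimination) gives:
  V_1 = 2.204 V, V_2 = 2.203 V, V_3 = 2.203 V
I_R4 = (V_2 - V_3)/R4 = (2.203 - 2.203)/1.1 = 0.00002938 A
P_R4 = I_R4² × R4 = (0.00002938)² × 1.1 = 0.0000000009494 W

Final answer: 9.494e-10 W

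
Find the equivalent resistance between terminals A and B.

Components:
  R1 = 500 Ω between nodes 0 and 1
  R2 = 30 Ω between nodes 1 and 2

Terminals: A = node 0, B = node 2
Reduce the network between node 0 (A) and node 2 (B) by series/parallel combination:
  Rs1 = R1 + R2 (series, joined only at node 1) = 500 + 30 = 530 Ω
R_eq = 530 Ω

Final answer: 530 Ω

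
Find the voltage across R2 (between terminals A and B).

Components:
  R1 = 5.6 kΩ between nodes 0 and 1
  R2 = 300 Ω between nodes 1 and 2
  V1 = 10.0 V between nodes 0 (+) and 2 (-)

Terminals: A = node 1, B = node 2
R1 and R2 are in series across V1 (node 0 → node 1 → node 2), and the output A–B is taken across R2, so this is a voltage divider.
Series current: I = V1/(R1 + R2) = 10/(5600 + 300) = 10/5900 = 0.001695 A
V_R2 = I × R2 = V1 × R2/(R1 + R2) = 10 × 300/5900 = 0.5085 V

Final answer: 0.5085 V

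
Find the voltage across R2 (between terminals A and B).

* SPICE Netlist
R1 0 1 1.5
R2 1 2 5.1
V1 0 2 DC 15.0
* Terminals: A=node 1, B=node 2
R1 and R2 are in series across V1 (node 0 → node 1 → node 2), and the output A–B is taken across R2, so this is a voltage divider.
Series current: I = V1/(R1 + R2) = 15/(1.5 + 5.1) = 15/6.6 = 2.273 A
V_R2 = I × R2 = V1 × R2/(R1 + R2) = 15 × 5.1/6.6 = 11.59 V

Final answer: 11.59 V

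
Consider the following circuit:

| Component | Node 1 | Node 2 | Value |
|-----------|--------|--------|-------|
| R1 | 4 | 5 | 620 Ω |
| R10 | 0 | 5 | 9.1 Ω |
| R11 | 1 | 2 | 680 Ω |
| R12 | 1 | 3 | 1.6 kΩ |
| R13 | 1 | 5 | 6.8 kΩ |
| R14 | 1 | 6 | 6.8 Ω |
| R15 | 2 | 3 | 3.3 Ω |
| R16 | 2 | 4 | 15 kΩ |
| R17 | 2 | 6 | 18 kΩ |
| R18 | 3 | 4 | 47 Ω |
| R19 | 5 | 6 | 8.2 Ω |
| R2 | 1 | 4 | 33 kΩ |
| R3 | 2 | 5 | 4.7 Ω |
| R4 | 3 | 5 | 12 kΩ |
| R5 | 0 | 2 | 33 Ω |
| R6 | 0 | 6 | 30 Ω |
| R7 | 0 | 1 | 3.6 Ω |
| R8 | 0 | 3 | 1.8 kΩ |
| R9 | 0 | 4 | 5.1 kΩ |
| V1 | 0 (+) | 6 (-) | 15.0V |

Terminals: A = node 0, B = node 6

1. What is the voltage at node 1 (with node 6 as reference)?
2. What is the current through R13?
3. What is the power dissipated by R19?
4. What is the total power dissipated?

Nodal analysis, taking node 6 as the 0 V reference.
Source V1 fixes V_0 = 15 V.
KCL at each unknown node (sum of currents leaving = 0; resistances in Ω):
  Node 1: (V_1 - V_4)/33000 + (V_1 - 15)/3.6 + (V_1 - V_2)/680 + (V_1 - V_3)/1600 + (V_1 - V_5)/6800 + (V_1 - 0)/6.8 = 0
  Node 2: (V_2 - V_5)/4.7 + (V_2 - 15)/33 + (V_2 - V_1)/680 + (V_2 - V_3)/3.3 + (V_2 - V_4)/15000 + (V_2 - 0)/18000 = 0
  Node 3: (V_3 - V_5)/12000 + (V_3 - 15)/1800 + (V_3 - V_1)/1600 + (V_3 - V_2)/3.3 + (V_3 - V_4)/47 = 0
  Node 4: (V_4 - V_5)/620 + (V_4 - V_1)/33000 + (V_4 - 15)/5100 + (V_4 - V_2)/15000 + (V_4 - V_3)/47 = 0
  Node 5: (V_5 - V_4)/620 + (V_5 - V_2)/4.7 + (V_5 - V_3)/12000 + (V_5 - 15)/9.1 + (V_5 - V_1)/6800 + (V_5 - 0)/8.2 = 0
Collecting terms (coefficients in siemens):
  0.4271·V_1 - 0.001471·V_2 - 0.000625·V_3 - 0.0000303·V_4 - 0.0001471·V_5 = 4.167
  0.5477·V_2 - 0.001471·V_1 - 0.303·V_3 - 0.00006667·V_4 - 0.2128·V_5 = 0.4545
  0.3256·V_3 - 0.000625·V_1 - 0.303·V_2 - 0.02128·V_4 - 0.00008333·V_5 = 0.008333
  0.02318·V_4 - 0.0000303·V_1 - 0.00006667·V_2 - 0.02128·V_3 - 0.001613·V_5 = 0.002941
  0.4465·V_5 - 0.0001471·V_1 - 0.2128·V_2 - 0.00008333·V_3 - 0.001613·V_4 = 1.648
Solving these 5 simultaneous equations (Gaussian elimination) gives:
  V_1 = 9.802 V, V_2 = 8.841 V, V_3 = 8.854 V, V_4 = 8.844 V
  V_5 = 7.943 V
Part 1:
  Read off the nodal solution: V_1 = 9.802 V
Part 2:
  I_R13 = (V_1 - V_5)/R13 = (9.802 - 7.943)/6800 = 0.0002735 A
  Magnitude: I_R13 = 0.0002735 A
Part 3:
  I_R19 = (V_5 - V_6)/R19 = (7.943 - 0)/8.2 = 0.9686 A
  P_R19 = I_R19² × R19 = (0.9686)² × 8.2 = 7.693 W
Part 4:
  Power in each resistor, P = (ΔV)²/R:
    P_R1 = (8.844 - 7.943)²/620 = 0.001309 W
    P_R2 = (9.802 - 8.844)²/33000 = 0.00002785 W
    P_R3 = (8.841 - 7.943)²/4.7 = 0.1719 W
    P_R4 = (8.854 - 7.943)²/12000 = 0.00006919 W
    P_R5 = (15 - 8.841)²/33 = 1.149 W
    P_R6 = (15 - 0)²/30 = 7.5 W
    P_R7 = (15 - 9.802)²/3.6 = 7.505 W
    P_R8 = (15 - 8.854)²/1800 = 0.02099 W
    P_R9 = (15 - 8.844)²/5100 = 0.007432 W
    P_R10 = (15 - 7.943)²/9.1 = 5.473 W
    P_R11 = (9.802 - 8.841)²/680 = 0.001358 W
    P_R12 = (9.802 - 8.854)²/1600 = 0.0005623 W
    P_R13 = (9.802 - 7.943)²/6800 = 0.0005086 W
    P_R14 = (9.802 - 0)²/6.8 = 14.13 W
    P_R15 = (8.841 - 8.854)²/3.3 = 0.00004553 W
    P_R16 = (8.841 - 8.844)²/15000 = 0.0000000002811 W
    P_R17 = (8.841 - 0)²/18000 = 0.004343 W
    P_R18 = (8.854 - 8.844)²/47 = 0.000002215 W
    P_R19 = (7.943 - 0)²/8.2 = 7.693 W
  P_total = P_R1 + P_R2 + P_R3 + P_R4 + P_R5 + P_R6 + P_R7 + P_R8 + P_R9 + P_R10 + P_R11 + P_R12 + P_R13 + P_R14 + P_R15 + P_R16 + P_R17 + P_R18 + P_R19 = 43.66 W

Final answers:
1. V_1 = 9.802 V
2. I_R13 = 0.0002735 A
3. P_R19 = 7.693 W
4. P_total = 43.66 W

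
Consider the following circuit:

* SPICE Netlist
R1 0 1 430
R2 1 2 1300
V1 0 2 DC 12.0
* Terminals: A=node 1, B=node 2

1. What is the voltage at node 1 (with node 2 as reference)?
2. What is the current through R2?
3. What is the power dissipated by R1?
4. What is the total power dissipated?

Nodal analysis, taking node 2 as the 0 V reference.
Source V1 fixes V_0 = 12 V.
KCL at each unknown node (sum of currents leaving = 0; resistances in Ω):
  Node 1: (V_1 - 12)/430 + (V_1 - 0)/1300 = 0
Collecting terms: 0.003095 × V_1 = 0.02791  =>  V_1 = 9.017 V
Part 1:
  Read off the nodal solution: V_1 = 9.017 V
Part 2:
  I_R2 = (V_1 - V_2)/R2 = (9.017 - 0)/1300 = 0.006936 A
  Magnitude: I_R2 = 0.006936 A
Part 3:
  I_R1 = (V_0 - V_1)/R1 = (12 - 9.017)/430 = 0.006936 A
  P_R1 = I_R1² × R1 = (0.006936)² × 430 = 0.02069 W
Part 4:
  Power in each resistor, P = (ΔV)²/R:
    P_R1 = (12 - 9.017)²/430 = 0.02069 W
    P_R2 = (9.017 - 0)²/1300 = 0.06255 W
  P_total = P_R1 + P_R2 = 0.08324 W

Final answers:
1. V_1 = 9.017 V
2. I_R2 = 0.006936 A
3. P_R1 = 0.02069 W
4. P_total = 0.08324 W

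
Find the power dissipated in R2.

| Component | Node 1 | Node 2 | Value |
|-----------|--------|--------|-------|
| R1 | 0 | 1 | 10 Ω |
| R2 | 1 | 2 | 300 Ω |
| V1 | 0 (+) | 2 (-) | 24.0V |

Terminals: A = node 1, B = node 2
Nodal analysis, taking node 2 as the 0 V reference.
Source V1 fixes V_0 = 24 V.
KCL at each unknown node (sum of currents leaving = 0; resistances in Ω):
  Node 1: (V_1 - 24)/10 + (V_1 - 0)/300 = 0
Collecting terms: 0.1033 × V_1 = 2.4  =>  V_1 = 23.23 V
I_R2 = (V_1 - V_2)/R2 = (23.23 - 0)/300 = 0.07742 A
P_R2 = I_R2² × R2 = (0.07742)² × 300 = 1.798 W

Final answer: 1.798 W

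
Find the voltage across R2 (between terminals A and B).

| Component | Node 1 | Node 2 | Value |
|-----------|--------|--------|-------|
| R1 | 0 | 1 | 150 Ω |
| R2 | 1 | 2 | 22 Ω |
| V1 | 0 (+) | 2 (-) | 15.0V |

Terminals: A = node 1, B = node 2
R1 and R2 are in series across V1 (node 0 → node 1 → node 2), and the output A–B is taken across R2, so this is a voltage divider.
Series current: I = V1/(R1 + R2) = 15/(150 + 22) = 15/172 = 0.08721 A
V_R2 = I × R2 = V1 × R2/(R1 + R2) = 15 × 22/172 = 1.919 V

Final answer: 1.919 V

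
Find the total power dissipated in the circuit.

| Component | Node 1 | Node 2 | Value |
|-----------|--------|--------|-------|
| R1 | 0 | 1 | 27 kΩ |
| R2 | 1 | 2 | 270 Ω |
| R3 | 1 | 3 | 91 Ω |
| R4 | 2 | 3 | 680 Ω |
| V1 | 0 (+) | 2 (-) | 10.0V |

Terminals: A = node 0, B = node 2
Nodal analysis, taking node 2 as the 0 V reference.
Source V1 fixes V_0 = 10 V.
KCL at each unknown node (sum of currents leaving = 0; resistances in Ω):
  Node 1: (V_1 - 10)/27000 + (V_1 - 0)/270 + (V_1 - V_3)/91 = 0
  Node 3: (V_3 - V_1)/91 + (V_3 - 0)/680 = 0
Collecting terms (coefficients in siemens):
  0.01473·V_1 - 0.01099·V_3 = 0.0003704
  0.01246·V_3 - 0.01099·V_1 = 0
Determinant D = (0.01473)(0.01246) - (-0.01099)(-0.01099) = 0.00006277
V_1 = [(0.0003704)(0.01246) - (-0.01099)(0)]/D = 0.07352 V
V_3 = [(0.01473)(0) - (0.0003704)(-0.01099)]/D = 0.06484 V
Power in each resistor, P = (ΔV)²/R:
  P_R1 = (10 - 0.07352)²/27000 = 0.003649 W
  P_R2 = (0.07352 - 0)²/270 = 0.00002002 W
  P_R3 = (0.07352 - 0.06484)²/91 = 0.0000008274 W
  P_R4 = (0 - 0.06484)²/680 = 0.000006183 W
P_total = P_R1 + P_R2 + P_R3 + P_R4 = 0.003676 W

Final answer: 0.003676 W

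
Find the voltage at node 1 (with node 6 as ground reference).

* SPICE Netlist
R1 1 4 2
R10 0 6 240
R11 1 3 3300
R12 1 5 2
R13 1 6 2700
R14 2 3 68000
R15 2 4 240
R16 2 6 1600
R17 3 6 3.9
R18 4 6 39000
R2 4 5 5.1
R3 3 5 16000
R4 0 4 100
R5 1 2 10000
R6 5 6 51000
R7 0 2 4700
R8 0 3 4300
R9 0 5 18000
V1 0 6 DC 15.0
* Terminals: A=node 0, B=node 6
Nodal analysis, taking node 6 as the 0 V reference.
Source V1 fixes V_0 = 15 V.
KCL at each unknown node (sum of currents leaving = 0; resistances in Ω):
  Node 1: (V_1 - V_4)/2 + (V_1 - V_2)/10000 + (V_1 - V_3)/3300 + (V_1 - V_5)/2 + (V_1 - 0)/2700 = 0
  Node 2: (V_2 - V_1)/10000 + (V_2 - 15)/4700 + (V_2 - V_3)/68000 + (V_2 - V_4)/240 + (V_2 - 0)/1600 = 0
  Node 3: (V_3 - V_5)/16000 + (V_3 - 15)/4300 + (V_3 - V_1)/3300 + (V_3 - V_2)/68000 + (V_3 - 0)/3.9 = 0
  Node 4: (V_4 - V_1)/2 + (V_4 - V_5)/5.1 + (V_4 - 15)/100 + (V_4 - V_2)/240 + (V_4 - 0)/39000 = 0
  Node 5: (V_5 - V_4)/5.1 + (V_5 - V_3)/16000 + (V_5 - 0)/51000 + (V_5 - 15)/18000 + (V_5 - V_1)/2 = 0
Collecting terms (coefficients in siemens):
  1.001·V_1 - 0.0001·V_2 - 0.000303·V_3 - 0.5·V_4 - 0.5·V_5 = 0
  0.005119·V_2 - 0.0001·V_1 - 0.00001471·V_3 - 0.004167·V_4 = 0.003191
  0.257·V_3 - 0.000303·V_1 - 0.00001471·V_2 - 0.0000625·V_5 = 0.003488
  0.7103·V_4 - 0.5·V_1 - 0.004167·V_2 - 0.1961·V_5 = 0.15
  0.6962·V_5 - 0.5·V_1 - 0.0000625·V_3 - 0.1961·V_4 = 0.0008333
Solving these 5 simultaneous equations (Gaussian elimination) gives:
  V_1 = 13.28 V, V_2 = 11.7 V, V_3 = 0.03313 V, V_4 = 13.29 V
  V_5 = 13.28 V
The requested potential is V_1 = 13.28 V.

Final answer: V_1 = 13.28 V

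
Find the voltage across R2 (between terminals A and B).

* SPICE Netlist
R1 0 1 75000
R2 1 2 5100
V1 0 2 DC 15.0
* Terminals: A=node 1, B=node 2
R1 and R2 are in series across V1 (node 0 → node 1 → node 2), and the output A–B is taken across R2, so this is a voltage divider.
Series current: I = V1/(R1 + R2) = 15/(75000 + 5100) = 15/80100 = 0.0001873 A
V_R2 = I × R2 = V1 × R2/(R1 + R2) = 15 × 5100/80100 = 0.9551 V

Final answer: 0.9551 V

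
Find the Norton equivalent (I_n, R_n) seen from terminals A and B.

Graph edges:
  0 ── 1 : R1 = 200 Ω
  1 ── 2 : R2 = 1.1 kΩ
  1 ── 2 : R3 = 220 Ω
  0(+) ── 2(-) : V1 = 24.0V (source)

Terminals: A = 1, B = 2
Find the Thévenin equivalent first; then I_n = V_th/R_th and R_n = R_th.
Step 1 — V_th is the open-circuit voltage V_A - V_B (nothing connected across the terminals).
Nodal analysis, taking node 2 as the 0 V reference.
Source V1 fixes V_0 = 24 V.
KCL at each unknown node (sum of currents leaving = 0; resistances in Ω):
  Node 1: (V_1 - 24)/200 + (V_1 - 0)/1100 + (V_1 - 0)/220 = 0
Collecting terms: 0.01045 × V_1 = 0.12  =>  V_1 = 11.48 V
V_th = V_1 - V_2 = 11.48 - 0 = 11.48 V
Step 2 — R_th: zero the source — replace V1 by a short circuit (node 2 merges into node 0) — and find the resistance seen between A (node 1) and B (node 0).
Reduce the network between node 1 (A) and node 0 (B) by series/parallel combination:
  Rp1 = R1 ‖ R2 ‖ R3 (parallel, all between nodes 0 and 1) = 1/(1/200 + 1/1100 + 1/220) = 95.65 Ω
R_th = 95.65 Ω
I_n = V_th/R_th = 11.48/95.65 = 0.12 A, and R_n = R_th = 95.65 Ω

Final answer: I_n = 0.12 A, R_n = 95.65 Ω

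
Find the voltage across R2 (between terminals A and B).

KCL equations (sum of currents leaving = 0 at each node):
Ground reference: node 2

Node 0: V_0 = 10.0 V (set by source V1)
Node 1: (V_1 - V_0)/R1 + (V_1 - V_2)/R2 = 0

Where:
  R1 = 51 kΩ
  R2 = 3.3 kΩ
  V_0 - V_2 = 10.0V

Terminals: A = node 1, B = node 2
R1 and R2 are in series across V1 (node 0 → node 1 → node 2), and the output A–B is taken across R2, so this is a voltage divider.
Series current: I = V1/(R1 + R2) = 10/(51000 + 3300) = 10/54300 = 0.0001842 A
V_R2 = I × R2 = V1 × R2/(R1 + R2) = 10 × 3300/54300 = 0.6077 V

Final answer: 0.6077 V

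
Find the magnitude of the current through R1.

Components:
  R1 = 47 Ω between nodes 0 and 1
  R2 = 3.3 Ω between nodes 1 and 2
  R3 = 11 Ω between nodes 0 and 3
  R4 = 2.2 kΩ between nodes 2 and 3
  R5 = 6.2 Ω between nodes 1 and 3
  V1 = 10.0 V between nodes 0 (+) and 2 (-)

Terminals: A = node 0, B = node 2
Nodal analysis, taking node 2 as the 0 V reference.
Source V1 fixes V_0 = 10 V.
KCL at each unknown node (sum of currents leaving = 0; resistances in Ω):
  Node 1: (V_1 - 10)/47 + (V_1 - 0)/3.3 + (V_1 - V_3)/6.2 = 0
  Node 3: (V_3 - 10)/11 + (V_3 - 0)/2200 + (V_3 - V_1)/6.2 = 0
Collecting terms (coefficients in siemens):
  0.4856·V_1 - 0.1613·V_3 = 0.2128
  0.2527·V_3 - 0.1613·V_1 = 0.9091
Determinant D = (0.4856)(0.2527) - (-0.1613)(-0.1613) = 0.09667
V_1 = [(0.2128)(0.2527) - (-0.1613)(0.9091)]/D = 2.073 V
V_3 = [(0.4856)(0.9091) - (0.2128)(-0.1613)]/D = 4.921 V
I_R1 = (V_0 - V_1)/R1 = (10 - 2.073)/47 = 0.1687 A
|I_R1| = 0.1687 A

Final answer: |I_R1| = 0.1687 A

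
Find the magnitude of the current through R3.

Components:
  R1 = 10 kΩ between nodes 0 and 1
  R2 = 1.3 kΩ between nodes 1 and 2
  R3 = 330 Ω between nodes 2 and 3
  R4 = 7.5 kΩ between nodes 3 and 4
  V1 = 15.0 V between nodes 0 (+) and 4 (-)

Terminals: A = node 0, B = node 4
Nodal analysis, taking node 4 as the 0 V reference.
Source V1 fixes V_0 = 15 V.
KCL at each unknown node (sum of currents leaving = 0; resistances in Ω):
  Node 1: (V_1 - 15)/10000 + (V_1 - V_2)/1300 = 0
  Node 2: (V_2 - V_1)/1300 + (V_2 - V_3)/330 = 0
  Node 3: (V_3 - V_2)/330 + (V_3 - 0)/7500 = 0
Collecting terms (coefficients in siemens):
  0.0008692·V_1 - 0.0007692·V_2 = 0.0015
  0.0038·V_2 - 0.0007692·V_1 - 0.00303·V_3 = 0
  0.003164·V_3 - 0.00303·V_2 = 0
Solving these 3 simultaneous equations (Gaussian elimination) gives:
  V_1 = 7.159 V, V_2 = 6.14 V, V_3 = 5.881 V
I_R3 = (V_2 - V_3)/R3 = (6.14 - 5.881)/330 = 0.0007841 A
|I_R3| = 0.0007841 A

Final answer: |I_R3| = 0.0007841 A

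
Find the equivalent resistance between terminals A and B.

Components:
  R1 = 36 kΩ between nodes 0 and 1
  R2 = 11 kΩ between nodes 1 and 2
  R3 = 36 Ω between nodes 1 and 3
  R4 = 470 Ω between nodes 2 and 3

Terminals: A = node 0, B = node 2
Reduce the network between node 0 (A) and node 2 (B) by series/parallel combination:
  Rs1 = R3 + R4 (series, joined only at node 3) = 36 + 470 = 506 Ω
  Rp1 = R2 ‖ Rs1 (parallel, both between nodes 1 and 2) = 1/(1/11000 + 1/506) = 483.7 Ω
  Rs2 = R1 + Rp1 (series, joined only at node 1) = 36000 + 483.7 = 36480 Ω
R_eq = 36.48 kΩ

Final answer: 36.48 kΩ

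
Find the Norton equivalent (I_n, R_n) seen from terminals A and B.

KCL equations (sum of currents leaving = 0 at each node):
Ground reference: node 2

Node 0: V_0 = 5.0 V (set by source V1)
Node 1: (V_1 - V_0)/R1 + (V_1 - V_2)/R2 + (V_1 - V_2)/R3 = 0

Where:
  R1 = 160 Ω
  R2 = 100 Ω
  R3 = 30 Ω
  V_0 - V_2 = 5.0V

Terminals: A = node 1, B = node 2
Find the Thévenin equivalent first; then I_n = V_th/R_th and R_n = R_th.
Step 1 — V_th is the open-circuit voltage V_A - V_B (nothing connected across the terminals).
Nodal analysis, taking node 2 as the 0 V reference.
Source V1 fixes V_0 = 5 V.
KCL at each unknown node (sum of currents leaving = 0; resistances in Ω):
  Node 1: (V_1 - 5)/160 + (V_1 - 0)/100 + (V_1 - 0)/30 = 0
Collecting terms: 0.04958 × V_1 = 0.03125  =>  V_1 = 0.6303 V
V_th = V_1 - V_2 = 0.6303 - 0 = 0.6303 V
Step 2 — R_th: zero the source — replace V1 by a short circuit (node 2 merges into node 0) — and find the resistance seen between A (node 1) and B (node 0).
Reduce the network between node 1 (A) and node 0 (B) by series/parallel combination:
  Rp1 = R1 ‖ R2 ‖ R3 (parallel, all between nodes 0 and 1) = 1/(1/160 + 1/100 + 1/30) = 20.17 Ω
R_th = 20.17 Ω
I_n = V_th/R_th = 0.6303/20.17 = 0.03125 A, and R_n = R_th = 20.17 Ω

Final answer: I_n = 0.03125 A, R_n = 20.17 Ω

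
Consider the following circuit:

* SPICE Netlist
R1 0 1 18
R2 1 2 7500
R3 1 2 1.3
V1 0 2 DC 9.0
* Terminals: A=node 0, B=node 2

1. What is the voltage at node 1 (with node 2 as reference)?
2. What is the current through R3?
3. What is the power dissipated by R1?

Nodal analysis, taking node 2 as the 0 V reference.
Source V1 fixes V_0 = 9 V.
KCL at each unknown node (sum of currents leaving = 0; resistances in Ω):
  Node 1: (V_1 - 9)/18 + (V_1 - 0)/7500 + (V_1 - 0)/1.3 = 0
Collecting terms: 0.8249 × V_1 = 0.5  =>  V_1 = 0.6061 V
Part 1:
  Read off the nodal solution: V_1 = 0.6061 V
Part 2:
  I_R3 = (V_1 - V_2)/R3 = (0.6061 - 0)/1.3 = 0.4662 A
  Magnitude: I_R3 = 0.4662 A
Part 3:
  I_R1 = (V_0 - V_1)/R1 = (9 - 0.6061)/18 = 0.4663 A
  P_R1 = I_R1² × R1 = (0.4663)² × 18 = 3.914 W

Final answers:
1. V_1 = 0.6061 V
2. I_R3 = 0.4662 A
3. P_R1 = 3.914 W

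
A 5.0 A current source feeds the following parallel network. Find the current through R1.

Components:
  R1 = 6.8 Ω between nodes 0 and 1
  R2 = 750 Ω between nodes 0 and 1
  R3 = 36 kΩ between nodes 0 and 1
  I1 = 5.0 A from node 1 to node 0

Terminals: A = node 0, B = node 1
All resistors sit directly between nodes 0 and 1, so they are in parallel and share one voltage V; the full source current 5 A splits among them.
1/R_par = 1/6.8 + 1/750 + 1/36000 = 0.1484 S  =>  R_par = 6.738 Ω
V = I × R_par = 5 × 6.738 = 33.69 V
I_R1 = V/R1 = 33.69/6.8 = 4.954 A

Final answer: 4.954 A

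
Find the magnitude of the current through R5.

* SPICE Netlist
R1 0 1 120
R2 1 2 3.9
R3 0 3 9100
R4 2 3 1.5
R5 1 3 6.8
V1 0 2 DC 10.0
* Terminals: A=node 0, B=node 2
Nodal analysis, taking node 2 as the 0 V reference.
Source V1 fixes V_0 = 10 V.
KCL at each unknown node (sum of currents leaving = 0; resistances in Ω):
  Node 1: (V_1 - 10)/120 + (V_1 - 0)/3.9 + (V_1 - V_3)/6.8 = 0
  Node 3: (V_3 - 10)/9100 + (V_3 - 0)/1.5 + (V_3 - V_1)/6.8 = 0
Collecting terms (coefficients in siemens):
  0.4118·V_1 - 0.1471·V_3 = 0.08333
  0.8138·V_3 - 0.1471·V_1 = 0.001099
Determinant D = (0.4118)(0.8138) - (-0.1471)(-0.1471) = 0.3135
V_1 = [(0.08333)(0.8138) - (-0.1471)(0.001099)]/D = 0.2168 V
V_3 = [(0.4118)(0.001099) - (0.08333)(-0.1471)]/D = 0.04053 V
I_R5 = (V_1 - V_3)/R5 = (0.2168 - 0.04053)/6.8 = 0.02593 A
|I_R5| = 0.02593 A

Final answer: |I_R5| = 0.02593 A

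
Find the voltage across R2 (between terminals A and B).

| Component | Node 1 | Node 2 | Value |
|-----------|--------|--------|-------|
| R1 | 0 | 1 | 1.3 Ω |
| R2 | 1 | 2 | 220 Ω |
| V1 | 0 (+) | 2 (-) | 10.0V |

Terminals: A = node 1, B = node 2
R1 and R2 are in series across V1 (node 0 → node 1 → node 2), and the output A–B is taken across R2, so this is a voltage divider.
Series current: I = V1/(R1 + R2) = 10/(1.3 + 220) = 10/221.3 = 0.04519 A
V_R2 = I × R2 = V1 × R2/(R1 + R2) = 10 × 220/221.3 = 9.941 V

Final answer: 9.941 V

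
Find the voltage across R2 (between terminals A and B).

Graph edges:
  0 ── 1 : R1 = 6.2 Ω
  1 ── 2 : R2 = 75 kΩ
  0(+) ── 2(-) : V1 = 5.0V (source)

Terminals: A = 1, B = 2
R1 and R2 are in series across V1 (node 0 → node 1 → node 2), and the output A–B is taken across R2, so this is a voltage divider.
Series current: I = V1/(R1 + R2) = 5/(6.2 + 75000) = 5/75010 = 0.00006666 A
V_R2 = I × R2 = V1 × R2/(R1 + R2) = 5 × 75000/75010 = 5 V

Final answer: 5 V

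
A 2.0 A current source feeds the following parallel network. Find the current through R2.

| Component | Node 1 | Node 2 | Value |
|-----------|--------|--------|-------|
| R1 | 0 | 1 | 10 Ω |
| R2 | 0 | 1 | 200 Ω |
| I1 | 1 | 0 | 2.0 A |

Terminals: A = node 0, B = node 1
All resistors sit directly between nodes 0 and 1, so they are in parallel and share one voltage V; the full source current 2 A splits among them.
1/R_par = 1/10 + 1/200 = 0.105 S  =>  R_par = 9.524 Ω
V = I × R_par = 2 × 9.524 = 19.05 V
I_R2 = V/R2 = 19.05/200 = 0.09524 A

Final answer: 0.09524 A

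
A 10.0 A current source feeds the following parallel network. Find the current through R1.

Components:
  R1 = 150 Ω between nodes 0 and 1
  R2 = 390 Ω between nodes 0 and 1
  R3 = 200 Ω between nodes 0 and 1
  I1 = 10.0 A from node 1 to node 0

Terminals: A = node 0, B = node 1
All resistors sit directly between nodes 0 and 1, so they are in parallel and share one voltage V; the full source current 10 A splits among them.
1/R_par = 1/150 + 1/390 + 1/200 = 0.01423 S  =>  R_par = 70.27 Ω
V = I × R_par = 10 × 70.27 = 702.7 V
I_R1 = V/R1 = 702.7/150 = 4.685 A

Final answer: 4.685 A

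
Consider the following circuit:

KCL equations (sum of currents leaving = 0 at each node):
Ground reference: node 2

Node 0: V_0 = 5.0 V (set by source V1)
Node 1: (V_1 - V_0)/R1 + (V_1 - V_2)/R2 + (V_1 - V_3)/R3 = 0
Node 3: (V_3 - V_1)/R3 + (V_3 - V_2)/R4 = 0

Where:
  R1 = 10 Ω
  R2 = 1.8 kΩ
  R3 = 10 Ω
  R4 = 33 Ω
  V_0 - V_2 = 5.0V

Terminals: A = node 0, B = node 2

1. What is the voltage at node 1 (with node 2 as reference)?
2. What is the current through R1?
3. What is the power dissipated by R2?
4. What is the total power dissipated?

Nodal analysis, taking node 2 as the 0 V reference.
Source V1 fixes V_0 = 5 V.
KCL at each unknown node (sum of currents leaving = 0; resistances in Ω):
  Node 1: (V_1 - 5)/10 + (V_1 - 0)/1800 + (V_1 - V_3)/10 = 0
  Node 3: (V_3 - V_1)/10 + (V_3 - 0)/33 = 0
Collecting terms (coefficients in siemens):
  0.2006·V_1 - 0.1·V_3 = 0.5
  0.1303·V_3 - 0.1·V_1 = 0
Determinant D = (0.2006)(0.1303) - (-0.1)(-0.1) = 0.01613
V_1 = [(0.5)(0.1303) - (-0.1)(0)]/D = 4.038 V
V_3 = [(0.2006)(0) - (0.5)(-0.1)]/D = 3.099 V
Part 1:
  Read off the nodal solution: V_1 = 4.038 V
Part 2:
  I_R1 = (V_0 - V_1)/R1 = (5 - 4.038)/10 = 0.09616 A
  Magnitude: I_R1 = 0.09616 A
Part 3:
  I_R2 = (V_1 - V_2)/R2 = (4.038 - 0)/1800 = 0.002244 A
  P_R2 = I_R2² × R2 = (0.002244)² × 1800 = 0.00906 W
Part 4:
  Power in each resistor, P = (ΔV)²/R:
    P_R1 = (5 - 4.038)²/10 = 0.09247 W
    P_R2 = (4.038 - 0)²/1800 = 0.00906 W
    P_R3 = (4.038 - 3.099)²/10 = 0.0882 W
    P_R4 = (0 - 3.099)²/33 = 0.2911 W
  P_total = P_R1 + P_R2 + P_R3 + P_R4 = 0.4808 W

Final answers:
1. V_1 = 4.038 V
2. I_R1 = 0.09616 A
3. P_R2 = 0.00906 W
4. P_total = 0.4808 W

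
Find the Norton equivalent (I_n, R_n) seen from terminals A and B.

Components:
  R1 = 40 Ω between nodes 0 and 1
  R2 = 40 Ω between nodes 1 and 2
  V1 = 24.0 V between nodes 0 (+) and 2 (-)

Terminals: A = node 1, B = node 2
Find the Thévenin equivalent first; then I_n = V_th/R_th and R_n = R_th.
Step 1 — V_th is the open-circuit voltage V_A - V_B (nothing connected across the terminals).
Nodal analysis, taking node 2 as the 0 V reference.
Source V1 fixes V_0 = 24 V.
KCL at each unknown node (sum of currents leaving = 0; resistances in Ω):
  Node 1: (V_1 - 24)/40 + (V_1 - 0)/40 = 0
Collecting terms: 0.05 × V_1 = 0.6  =>  V_1 = 12 V
V_th = V_1 - V_2 = 12 - 0 = 12 V
Step 2 — R_th: zero the source — replace V1 by a short circuit (node 2 merges into node 0) — and find the resistance seen between A (node 1) and B (node 0).
Reduce the network between node 1 (A) and node 0 (B) by series/parallel combination:
  Rp1 = R1 ‖ R2 (parallel, both between nodes 0 and 1) = 1/(1/40 + 1/40) = 20 Ω
R_th = 20 Ω
I_n = V_th/R_th = 12/20 = 0.6 A, and R_n = R_th = 20 Ω

Final answer: I_n = 0.6 A, R_n = 20 Ω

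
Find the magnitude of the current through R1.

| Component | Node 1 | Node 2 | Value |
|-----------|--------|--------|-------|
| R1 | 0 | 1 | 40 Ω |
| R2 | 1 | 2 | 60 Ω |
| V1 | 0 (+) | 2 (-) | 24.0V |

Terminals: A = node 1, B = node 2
Nodal analysis, taking node 2 as the 0 V reference.
Source V1 fixes V_0 = 24 V.
KCL at each unknown node (sum of currents leaving = 0; resistances in Ω):
  Node 1: (V_1 - 24)/40 + (V_1 - 0)/60 = 0
Collecting terms: 0.04167 × V_1 = 0.6  =>  V_1 = 14.4 V
I_R1 = (V_0 - V_1)/R1 = (24 - 14.4)/40 = 0.24 A
|I_R1| = 0.24 A

Final answer: |I_R1| = 0.24 A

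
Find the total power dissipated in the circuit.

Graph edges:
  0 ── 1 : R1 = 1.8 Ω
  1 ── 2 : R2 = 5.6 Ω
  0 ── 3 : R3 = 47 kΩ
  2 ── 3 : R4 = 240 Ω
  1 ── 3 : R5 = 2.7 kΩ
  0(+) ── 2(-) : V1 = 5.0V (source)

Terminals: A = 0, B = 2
Nodal analysis, taking node 2 as the 0 V reference.
Source V1 fixes V_0 = 5 V.
KCL at each unknown node (sum of currents leaving = 0; resistances in Ω):
  Node 1: (V_1 - 5)/1.8 + (V_1 - 0)/5.6 + (V_1 - V_3)/2700 = 0
  Node 3: (V_3 - 5)/47000 + (V_3 - 0)/240 + (V_3 - V_1)/2700 = 0
Collecting terms (coefficients in siemens):
  0.7345·V_1 - 0.0003704·V_3 = 2.778
  0.004558·V_3 - 0.0003704·V_1 = 0.0001064
Determinant D = (0.7345)(0.004558) - (-0.0003704)(-0.0003704) = 0.003348
V_1 = [(2.778)(0.004558) - (-0.0003704)(0.0001064)]/D = 3.782 V
V_3 = [(0.7345)(0.0001064) - (2.778)(-0.0003704)]/D = 0.3306 V
Power in each resistor, P = (ΔV)²/R:
  P_R1 = (5 - 3.782)²/1.8 = 0.8241 W
  P_R2 = (3.782 - 0)²/5.6 = 2.554 W
  P_R3 = (5 - 0.3306)²/47000 = 0.0004639 W
  P_R4 = (0 - 0.3306)²/240 = 0.0004555 W
  P_R5 = (3.782 - 0.3306)²/2700 = 0.004412 W
P_total = P_R1 + P_R2 + P_R3 + P_R4 + P_R5 = 3.384 W

Final answer: 3.384 W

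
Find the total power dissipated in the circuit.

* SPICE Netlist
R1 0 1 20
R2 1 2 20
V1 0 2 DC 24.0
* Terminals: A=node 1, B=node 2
Nodal analysis, taking node 2 as the 0 V reference.
Source V1 fixes V_0 = 24 V.
KCL at each unknown node (sum of currents leaving = 0; resistances in Ω):
  Node 1: (V_1 - 24)/20 + (V_1 - 0)/20 = 0
Collecting terms: 0.1 × V_1 = 1.2  =>  V_1 = 12 V
Power in each resistor, P = (ΔV)²/R:
  P_R1 = (24 - 12)²/20 = 7.2 W
  P_R2 = (12 - 0)²/20 = 7.2 W
P_total = P_R1 + P_R2 = 14.4 W

Final answer: 14.4 W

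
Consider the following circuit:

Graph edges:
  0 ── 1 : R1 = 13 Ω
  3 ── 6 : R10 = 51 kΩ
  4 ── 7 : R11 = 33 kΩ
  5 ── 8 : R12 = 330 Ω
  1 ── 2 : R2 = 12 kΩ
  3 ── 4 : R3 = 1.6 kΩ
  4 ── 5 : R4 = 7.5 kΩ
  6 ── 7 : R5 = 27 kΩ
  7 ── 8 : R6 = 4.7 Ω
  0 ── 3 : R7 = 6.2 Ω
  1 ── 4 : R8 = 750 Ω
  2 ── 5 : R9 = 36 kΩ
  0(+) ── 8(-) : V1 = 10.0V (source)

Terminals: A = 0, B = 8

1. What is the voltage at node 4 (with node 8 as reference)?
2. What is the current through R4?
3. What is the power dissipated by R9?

Nodal analysis, taking node 8 as the 0 V reference.
Source V1 fixes V_0 = 10 V.
KCL at each unknown node (sum of currents leaving = 0; resistances in Ω):
  Node 1: (V_1 - 10)/13 + (V_1 - V_2)/12000 + (V_1 - V_4)/750 = 0
  Node 2: (V_2 - V_1)/12000 + (V_2 - V_5)/36000 = 0
  Node 3: (V_3 - V_4)/1600 + (V_3 - 10)/6.2 + (V_3 - V_6)/51000 = 0
  Node 4: (V_4 - V_3)/1600 + (V_4 - V_5)/7500 + (V_4 - V_1)/750 + (V_4 - V_7)/33000 = 0
  Node 5: (V_5 - V_4)/7500 + (V_5 - V_2)/36000 + (V_5 - 0)/330 = 0
  Node 6: (V_6 - V_7)/27000 + (V_6 - V_3)/51000 = 0
  Node 7: (V_7 - V_6)/27000 + (V_7 - 0)/4.7 + (V_7 - V_4)/33000 = 0
Collecting terms (coefficients in siemens):
  0.07834·V_1 - 0.00008333·V_2 - 0.001333·V_4 = 0.7692
  0.0001111·V_2 - 0.00008333·V_1 - 0.00002778·V_5 = 0
  0.1619·V_3 - 0.000625·V_4 - 0.00001961·V_6 = 1.613
  0.002122·V_4 - 0.001333·V_1 - 0.000625·V_3 - 0.0001333·V_5 - 0.0000303·V_7 = 0
  0.003191·V_5 - 0.00002778·V_2 - 0.0001333·V_4 = 0
  0.00005664·V_6 - 0.00001961·V_3 - 0.00003704·V_7 = 0
  0.2128·V_7 - 0.0000303·V_4 - 0.00003704·V_6 = 0
Solving these 7 simultaneous equations (Gaussian elimination) gives:
  V_1 = 9.985 V, V_2 = 7.602 V, V_3 = 9.996 V, V_4 = 9.247 V
  V_5 = 0.4525 V, V_6 = 3.462 V, V_7 = 0.001919 V
Part 1:
  Read off the nodal solution: V_4 = 9.247 V
Part 2:
  I_R4 = (V_4 - V_5)/R4 = (9.247 - 0.4525)/7500 = 0.001173 A
  Magnitude: I_R4 = 0.001173 A
Part 3:
  I_R9 = (V_2 - V_5)/R9 = (7.602 - 0.4525)/36000 = 0.0001986 A
  P_R9 = I_R9² × R9 = (0.0001986)² × 36000 = 0.00142 W

Final answers:
1. V_4 = 9.247 V
2. I_R4 = 0.001173 A
3. P_R9 = 0.00142 W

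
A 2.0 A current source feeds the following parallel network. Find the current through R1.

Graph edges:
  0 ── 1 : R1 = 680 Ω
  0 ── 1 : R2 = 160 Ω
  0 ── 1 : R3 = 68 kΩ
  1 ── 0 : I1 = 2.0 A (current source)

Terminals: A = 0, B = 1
All resistors sit directly between nodes 0 and 1, so they are in parallel and share one voltage V; the full source current 2 A splits among them.
1/R_par = 1/680 + 1/160 + 1/68000 = 0.007735 S  =>  R_par = 129.3 Ω
V = I × R_par = 2 × 129.3 = 258.6 V
I_R1 = V/R1 = 258.6/680 = 0.3802 A

Final answer: 0.3802 A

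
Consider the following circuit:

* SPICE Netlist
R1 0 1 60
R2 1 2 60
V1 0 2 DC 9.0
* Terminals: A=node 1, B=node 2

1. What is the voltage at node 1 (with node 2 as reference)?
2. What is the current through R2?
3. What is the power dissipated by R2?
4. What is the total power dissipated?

Nodal analysis, taking node 2 as the 0 V reference.
Source V1 fixes V_0 = 9 V.
KCL at each unknown node (sum of currents leaving = 0; resistances in Ω):
  Node 1: (V_1 - 9)/60 + (V_1 - 0)/60 = 0
Collecting terms: 0.03333 × V_1 = 0.15  =>  V_1 = 4.5 V
Part 1:
  Read off the nodal solution: V_1 = 4.5 V
Part 2:
  I_R2 = (V_1 - V_2)/R2 = (4.5 - 0)/60 = 0.075 A
  Magnitude: I_R2 = 0.075 A
Part 3:
  I_R2 = (V_1 - V_2)/R2 = (4.5 - 0)/60 = 0.075 A
  P_R2 = I_R2² × R2 = (0.075)² × 60 = 0.3375 W
Part 4:
  Power in each resistor, P = (ΔV)²/R:
    P_R1 = (9 - 4.5)²/60 = 0.3375 W
    P_R2 = (4.5 - 0)²/60 = 0.3375 W
  P_total = P_R1 + P_R2 = 0.675 W

Final answers:
1. V_1 = 4.5 V
2. I_R2 = 0.075 A
3. P_R2 = 0.3375 W
4. P_total = 0.675 W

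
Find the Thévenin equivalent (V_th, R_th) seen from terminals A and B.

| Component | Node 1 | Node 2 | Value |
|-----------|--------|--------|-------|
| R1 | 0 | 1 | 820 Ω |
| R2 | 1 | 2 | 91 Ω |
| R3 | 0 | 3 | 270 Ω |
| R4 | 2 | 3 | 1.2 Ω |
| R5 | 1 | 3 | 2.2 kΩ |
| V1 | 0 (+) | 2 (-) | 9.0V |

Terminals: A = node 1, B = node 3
Step 1 — V_th is the open-circuit voltage V_A - V_B (nothing connected across the terminals).
Nodal analysis, taking node 2 as the 0 V reference.
Source V1 fixes V_0 = 9 V.
KCL at each unknown node (sum of currents leaving = 0; resistances in Ω):
  Node 1: (V_1 - 9)/820 + (V_1 - 0)/91 + (V_1 - V_3)/2200 = 0
  Node 3: (V_3 - 9)/270 + (V_3 - 0)/1.2 + (V_3 - V_1)/2200 = 0
Collecting terms (coefficients in siemens):
  0.01266·V_1 - 0.0004545·V_3 = 0.01098
  0.8375·V_3 - 0.0004545·V_1 = 0.03333
Determinant D = (0.01266)(0.8375) - (-0.0004545)(-0.0004545) = 0.01061
V_1 = [(0.01098)(0.8375) - (-0.0004545)(0.03333)]/D = 0.8682 V
V_3 = [(0.01266)(0.03333) - (0.01098)(-0.0004545)]/D = 0.04027 V
V_th = V_1 - V_3 = 0.8682 - 0.04027 = 0.8279 V
Step 2 — R_th: zero the source — replace V1 by a short circuit (node 2 merges into node 0) — and find the resistance seen between A (node 1) and B (node 3).
Reduce the network between node 1 (A) and node 3 (B) by series/parallel combination:
  Rp1 = R1 ‖ R2 (parallel, both between nodes 0 and 1) = 1/(1/820 + 1/91) = 81.91 Ω
  Rp2 = R3 ‖ R4 (parallel, both between nodes 0 and 3) = 1/(1/270 + 1/1.2) = 1.195 Ω
  Rs1 = Rp1 + Rp2 (series, joined only at node 0) = 81.91 + 1.195 = 83.1 Ω
  Rp3 = R5 ‖ Rs1 (parallel, both between nodes 1 and 3) = 1/(1/2200 + 1/83.1) = 80.08 Ω
R_th = 80.08 Ω

Final answer: V_th = 0.8279 V, R_th = 80.08 Ω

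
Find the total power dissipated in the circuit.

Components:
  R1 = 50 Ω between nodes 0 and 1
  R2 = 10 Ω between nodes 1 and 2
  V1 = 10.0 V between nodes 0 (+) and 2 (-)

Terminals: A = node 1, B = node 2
Nodal analysis, taking node 2 as the 0 V reference.
Source V1 fixes V_0 = 10 V.
KCL at each unknown node (sum of currents leaving = 0; resistances in Ω):
  Node 1: (V_1 - 10)/50 + (V_1 - 0)/10 = 0
Collecting terms: 0.12 × V_1 = 0.2  =>  V_1 = 1.667 V
Power in each resistor, P = (ΔV)²/R:
  P_R1 = (10 - 1.667)²/50 = 1.389 W
  P_R2 = (1.667 - 0)²/10 = 0.2778 W
P_total = P_R1 + P_R2 = 1.667 W

Final answer: 1.667 W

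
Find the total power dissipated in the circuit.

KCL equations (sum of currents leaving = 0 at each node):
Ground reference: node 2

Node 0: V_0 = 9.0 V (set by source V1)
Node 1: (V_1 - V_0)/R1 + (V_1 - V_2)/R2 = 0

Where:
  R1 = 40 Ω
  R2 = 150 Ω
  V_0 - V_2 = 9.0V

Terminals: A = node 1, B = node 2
Nodal analysis, taking node 2 as the 0 V reference.
Source V1 fixes V_0 = 9 V.
KCL at each unknown node (sum of currents leaving = 0; resistances in Ω):
  Node 1: (V_1 - 9)/40 + (V_1 - 0)/150 = 0
Collecting terms: 0.03167 × V_1 = 0.225  =>  V_1 = 7.105 V
Power in each resistor, P = (ΔV)²/R:
  P_R1 = (9 - 7.105)²/40 = 0.08975 W
  P_R2 = (7.105 - 0)²/150 = 0.3366 W
P_total = P_R1 + P_R2 = 0.4263 W

Final answer: 0.4263 W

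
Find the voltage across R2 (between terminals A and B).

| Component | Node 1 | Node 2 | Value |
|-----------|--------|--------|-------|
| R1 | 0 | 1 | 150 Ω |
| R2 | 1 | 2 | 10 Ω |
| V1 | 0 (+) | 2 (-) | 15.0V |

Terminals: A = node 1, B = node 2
R1 and R2 are in series across V1 (node 0 → node 1 → node 2), and the output A–B is taken across R2, so this is a voltage divider.
Series current: I = V1/(R1 + R2) = 15/(150 + 10) = 15/160 = 0.09375 A
V_R2 = I × R2 = V1 × R2/(R1 + R2) = 15 × 10/160 = 0.9375 V

Final answer: 0.9375 V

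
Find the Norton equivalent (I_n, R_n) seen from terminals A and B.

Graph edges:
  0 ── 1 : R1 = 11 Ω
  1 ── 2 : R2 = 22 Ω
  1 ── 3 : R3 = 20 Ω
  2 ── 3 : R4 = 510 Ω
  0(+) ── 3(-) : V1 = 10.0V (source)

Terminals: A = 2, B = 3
Find the Thévenin equivalent first; then I_n = V_th/R_th and R_n = R_th.
Step 1 — V_th is the open-circuit voltage V_A - V_B (nothing connected across the terminals).
Nodal analysis, taking node 3 as the 0 V reference.
Source V1 fixes V_0 = 10 V.
KCL at each unknown node (sum of currents leaving = 0; resistances in Ω):
  Node 1: (V_1 - 10)/11 + (V_1 - V_2)/22 + (V_1 - 0)/20 = 0
  Node 2: (V_2 - V_1)/22 + (V_2 - 0)/510 = 0
Collecting terms (coefficients in siemens):
  0.1864·V_1 - 0.04545·V_2 = 0.9091
  0.04742·V_2 - 0.04545·V_1 = 0
Determinant D = (0.1864)(0.04742) - (-0.04545)(-0.04545) = 0.00677
V_1 = [(0.9091)(0.04742) - (-0.04545)(0)]/D = 6.367 V
V_2 = [(0.1864)(0) - (0.9091)(-0.04545)]/D = 6.103 V
V_th = V_2 - V_3 = 6.103 - 0 = 6.103 V
Step 2 — R_th: zero the source — replace V1 by a short circuit (node 3 merges into node 0) — and find the resistance seen between A (node 2) and B (node 0).
Reduce the network between node 2 (A) and node 0 (B) by series/parallel combination:
  Rp1 = R1 ‖ R3 (parallel, both between nodes 0 and 1) = 1/(1/11 + 1/20) = 7.097 Ω
  Rs1 = R2 + Rp1 (series, joined only at node 1) = 22 + 7.097 = 29.1 Ω
  Rp2 = R4 ‖ Rs1 (parallel, both between nodes 0 and 2) = 1/(1/510 + 1/29.1) = 27.53 Ω
R_th = 27.53 Ω
I_n = V_th/R_th = 6.103/27.53 = 0.2217 A, and R_n = R_th = 27.53 Ω

Final answer: I_n = 0.2217 A, R_n = 27.53 Ω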